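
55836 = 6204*9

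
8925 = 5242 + 3683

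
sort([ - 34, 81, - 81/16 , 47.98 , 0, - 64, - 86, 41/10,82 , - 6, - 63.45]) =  [-86, - 64, - 63.45,-34, - 6, - 81/16, 0, 41/10 , 47.98,81, 82]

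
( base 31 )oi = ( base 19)222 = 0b1011111010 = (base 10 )762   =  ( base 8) 1372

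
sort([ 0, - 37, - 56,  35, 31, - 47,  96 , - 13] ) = [ - 56 ,-47, - 37,  -  13, 0, 31,35, 96 ] 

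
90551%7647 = 6434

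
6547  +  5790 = 12337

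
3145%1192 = 761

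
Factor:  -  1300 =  - 2^2*5^2 * 13^1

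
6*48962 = 293772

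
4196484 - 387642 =3808842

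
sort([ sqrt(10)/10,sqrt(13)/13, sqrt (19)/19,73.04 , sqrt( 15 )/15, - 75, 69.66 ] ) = [ - 75,sqrt( 19)/19, sqrt (15)/15, sqrt(13) /13, sqrt(10) /10, 69.66, 73.04]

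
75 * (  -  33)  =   - 2475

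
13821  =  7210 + 6611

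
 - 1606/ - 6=267 + 2/3 = 267.67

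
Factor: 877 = 877^1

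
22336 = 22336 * 1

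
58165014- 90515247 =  - 32350233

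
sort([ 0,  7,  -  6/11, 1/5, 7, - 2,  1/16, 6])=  [ - 2,  -  6/11,0,1/16,1/5, 6,7, 7 ]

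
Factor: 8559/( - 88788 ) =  - 2^( -2)*3^2*7^ (- 2)*151^(-1) * 317^1  =  - 2853/29596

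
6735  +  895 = 7630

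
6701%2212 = 65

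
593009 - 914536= -321527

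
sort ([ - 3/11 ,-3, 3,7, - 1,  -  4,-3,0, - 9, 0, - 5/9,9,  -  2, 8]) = [ - 9 , - 4, - 3, - 3, - 2, - 1, - 5/9,  -  3/11,  0, 0, 3,7,8, 9] 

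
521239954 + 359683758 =880923712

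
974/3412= 487/1706 = 0.29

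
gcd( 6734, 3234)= 14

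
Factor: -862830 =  - 2^1*3^2*5^1*9587^1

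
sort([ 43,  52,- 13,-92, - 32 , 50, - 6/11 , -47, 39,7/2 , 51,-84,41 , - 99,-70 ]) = [-99, - 92,-84, - 70, - 47, - 32, - 13,-6/11 , 7/2, 39,41 , 43, 50,51,  52] 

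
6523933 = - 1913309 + 8437242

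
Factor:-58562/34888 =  -2^( - 2)*7^(- 1)*47^1 = - 47/28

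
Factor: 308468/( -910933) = - 2^2*67^1 * 503^( - 1)*1151^1*1811^( -1)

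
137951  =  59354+78597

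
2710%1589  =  1121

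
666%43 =21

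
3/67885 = 3/67885 = 0.00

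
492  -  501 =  - 9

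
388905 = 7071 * 55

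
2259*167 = 377253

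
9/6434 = 9/6434= 0.00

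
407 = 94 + 313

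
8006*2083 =16676498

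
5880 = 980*6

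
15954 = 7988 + 7966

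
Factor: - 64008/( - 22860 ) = 14/5 = 2^1*5^ (-1)*7^1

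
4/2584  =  1/646 = 0.00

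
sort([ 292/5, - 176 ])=[ - 176, 292/5]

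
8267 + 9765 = 18032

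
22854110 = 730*31307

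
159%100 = 59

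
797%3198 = 797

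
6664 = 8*833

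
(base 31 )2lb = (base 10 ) 2584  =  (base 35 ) 23T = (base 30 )2q4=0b101000011000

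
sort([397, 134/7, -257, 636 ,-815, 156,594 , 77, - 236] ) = [  -  815, - 257, - 236,  134/7, 77, 156, 397,594,636 ] 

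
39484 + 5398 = 44882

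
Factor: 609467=17^1*35851^1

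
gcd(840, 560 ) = 280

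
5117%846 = 41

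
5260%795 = 490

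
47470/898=23735/449=52.86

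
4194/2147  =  1 +2047/2147=1.95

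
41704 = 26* 1604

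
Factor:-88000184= - 2^3*439^1*25057^1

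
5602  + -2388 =3214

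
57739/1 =57739 =57739.00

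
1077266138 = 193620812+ 883645326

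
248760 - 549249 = -300489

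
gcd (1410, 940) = 470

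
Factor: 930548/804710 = 465274/402355 = 2^1 *5^( - 1 )*59^1*3943^1*80471^(-1 ) 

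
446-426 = 20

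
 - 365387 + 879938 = 514551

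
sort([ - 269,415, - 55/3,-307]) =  [ - 307,  -  269, - 55/3 , 415 ]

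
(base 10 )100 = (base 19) 55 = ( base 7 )202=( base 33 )31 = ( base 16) 64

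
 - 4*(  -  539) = 2156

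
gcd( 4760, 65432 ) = 8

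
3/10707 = 1/3569=0.00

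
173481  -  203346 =-29865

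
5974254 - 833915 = 5140339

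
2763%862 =177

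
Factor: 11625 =3^1*5^3*31^1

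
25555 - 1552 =24003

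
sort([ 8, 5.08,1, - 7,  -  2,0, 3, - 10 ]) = [ - 10 , - 7, - 2,0 , 1, 3, 5.08,8] 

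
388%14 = 10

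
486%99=90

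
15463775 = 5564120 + 9899655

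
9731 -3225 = 6506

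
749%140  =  49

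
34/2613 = 34/2613 =0.01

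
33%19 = 14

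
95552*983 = 93927616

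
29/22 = 29/22 = 1.32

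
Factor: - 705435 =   -  3^1*5^1*131^1*359^1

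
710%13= 8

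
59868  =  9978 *6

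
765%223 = 96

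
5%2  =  1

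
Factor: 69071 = 17^2*239^1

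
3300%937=489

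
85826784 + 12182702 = 98009486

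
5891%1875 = 266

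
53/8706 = 53/8706 = 0.01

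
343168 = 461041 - 117873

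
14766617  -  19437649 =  - 4671032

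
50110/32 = 25055/16 =1565.94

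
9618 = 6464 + 3154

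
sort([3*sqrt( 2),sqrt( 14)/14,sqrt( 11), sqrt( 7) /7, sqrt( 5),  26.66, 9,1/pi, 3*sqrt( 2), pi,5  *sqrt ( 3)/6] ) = [sqrt( 14 )/14,1/pi, sqrt(7)/7,5*sqrt ( 3)/6,sqrt(5), pi, sqrt( 11), 3*sqrt ( 2), 3*sqrt(2),9, 26.66] 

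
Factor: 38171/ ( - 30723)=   -  3^ ( - 1)*11^ (-1 ) * 41^1 = -  41/33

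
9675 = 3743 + 5932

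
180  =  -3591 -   -  3771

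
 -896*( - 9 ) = 8064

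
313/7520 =313/7520 = 0.04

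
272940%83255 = 23175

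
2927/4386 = 2927/4386 = 0.67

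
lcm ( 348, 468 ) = 13572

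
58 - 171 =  - 113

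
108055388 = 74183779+33871609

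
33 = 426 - 393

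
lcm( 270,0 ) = 0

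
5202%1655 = 237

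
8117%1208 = 869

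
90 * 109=9810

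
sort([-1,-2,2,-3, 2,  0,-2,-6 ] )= [ - 6,-3,-2,  -  2, - 1, 0, 2 , 2 ]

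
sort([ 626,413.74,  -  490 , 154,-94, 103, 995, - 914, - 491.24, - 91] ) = [ - 914,  -  491.24,-490,  -  94, - 91, 103 , 154, 413.74, 626, 995 ]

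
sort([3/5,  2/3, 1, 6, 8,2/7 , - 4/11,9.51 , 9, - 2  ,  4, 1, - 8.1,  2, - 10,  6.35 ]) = [-10, - 8.1, - 2,-4/11, 2/7, 3/5, 2/3,1,1, 2,  4, 6,6.35, 8, 9, 9.51 ] 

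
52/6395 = 52/6395 = 0.01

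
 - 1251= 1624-2875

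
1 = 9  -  8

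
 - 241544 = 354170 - 595714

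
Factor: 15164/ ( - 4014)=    - 2^1*3^( - 2) * 17^1 = - 34/9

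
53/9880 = 53/9880 = 0.01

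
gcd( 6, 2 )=2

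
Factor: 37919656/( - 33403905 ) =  - 2^3*3^( - 2 )*5^( - 1)*17^1*43^( - 1)*61^( -1 )*103^1*283^( - 1)*2707^1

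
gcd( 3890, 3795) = 5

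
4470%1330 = 480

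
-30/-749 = 30/749 = 0.04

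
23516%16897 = 6619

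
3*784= 2352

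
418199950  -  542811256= - 124611306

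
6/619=6/619 = 0.01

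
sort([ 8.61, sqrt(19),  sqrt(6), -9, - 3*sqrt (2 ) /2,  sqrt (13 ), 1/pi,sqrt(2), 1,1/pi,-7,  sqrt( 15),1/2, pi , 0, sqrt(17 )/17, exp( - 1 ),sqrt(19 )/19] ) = [ - 9,-7, - 3 * sqrt( 2 ) /2,0,sqrt( 19) /19, sqrt(17)/17,1/pi , 1/pi, exp(  -  1), 1/2 , 1, sqrt(2 ),sqrt( 6) , pi, sqrt( 13 ),sqrt( 15),sqrt( 19),  8.61 ]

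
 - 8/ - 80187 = 8/80187 = 0.00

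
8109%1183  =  1011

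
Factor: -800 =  - 2^5*5^2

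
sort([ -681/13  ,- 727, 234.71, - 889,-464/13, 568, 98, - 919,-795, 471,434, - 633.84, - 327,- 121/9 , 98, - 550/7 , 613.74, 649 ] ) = [ - 919,  -  889, - 795,- 727, - 633.84, - 327,-550/7,  -  681/13,- 464/13,-121/9, 98,98,  234.71, 434 , 471, 568, 613.74, 649 ]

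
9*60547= 544923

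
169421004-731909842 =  - 562488838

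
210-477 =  - 267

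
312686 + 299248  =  611934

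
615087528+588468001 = 1203555529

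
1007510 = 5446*185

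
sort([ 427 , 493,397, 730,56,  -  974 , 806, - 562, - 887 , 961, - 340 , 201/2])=[ - 974, - 887, - 562, - 340,  56, 201/2,397,427 , 493,730,806,961]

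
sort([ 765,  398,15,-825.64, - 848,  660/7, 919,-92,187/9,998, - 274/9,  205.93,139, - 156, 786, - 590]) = [ - 848,  -  825.64, - 590,-156, - 92, - 274/9,15, 187/9,660/7,  139, 205.93, 398,  765,  786,919,  998] 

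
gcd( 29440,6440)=920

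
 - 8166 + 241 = -7925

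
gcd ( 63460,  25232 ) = 76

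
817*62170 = 50792890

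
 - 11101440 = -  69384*160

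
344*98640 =33932160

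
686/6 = 114+1/3 = 114.33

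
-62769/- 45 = 20923/15= 1394.87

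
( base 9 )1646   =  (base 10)1257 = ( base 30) 1BR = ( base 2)10011101001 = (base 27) 1JF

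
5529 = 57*97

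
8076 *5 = 40380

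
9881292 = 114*86678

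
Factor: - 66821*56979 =-3^2  *13^1*487^1*66821^1 = -3807393759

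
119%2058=119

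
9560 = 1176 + 8384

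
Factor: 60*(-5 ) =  - 2^2 * 3^1* 5^2  =  - 300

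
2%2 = 0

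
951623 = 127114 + 824509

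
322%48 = 34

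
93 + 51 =144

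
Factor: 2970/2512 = 1485/1256 = 2^( - 3)*3^3*5^1*11^1*157^( - 1) 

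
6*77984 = 467904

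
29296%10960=7376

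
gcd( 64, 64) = 64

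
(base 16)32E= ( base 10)814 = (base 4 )30232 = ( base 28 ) 112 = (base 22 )1F0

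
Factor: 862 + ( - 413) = 449 =449^1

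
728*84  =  61152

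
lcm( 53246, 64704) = 5111616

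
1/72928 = 1/72928 =0.00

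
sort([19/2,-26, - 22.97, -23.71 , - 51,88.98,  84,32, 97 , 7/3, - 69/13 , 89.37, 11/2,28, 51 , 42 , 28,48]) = [ - 51  , -26, - 23.71,-22.97, - 69/13, 7/3,11/2 , 19/2, 28, 28,  32, 42,48,51, 84, 88.98,89.37 , 97] 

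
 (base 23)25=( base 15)36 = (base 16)33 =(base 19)2D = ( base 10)51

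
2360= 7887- 5527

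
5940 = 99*60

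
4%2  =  0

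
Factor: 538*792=2^4*3^2*11^1*269^1= 426096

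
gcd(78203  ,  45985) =1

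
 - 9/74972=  - 9/74972=- 0.00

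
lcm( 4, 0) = 0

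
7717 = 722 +6995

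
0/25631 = 0 = 0.00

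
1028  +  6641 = 7669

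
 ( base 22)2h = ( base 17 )3a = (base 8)75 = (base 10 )61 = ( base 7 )115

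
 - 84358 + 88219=3861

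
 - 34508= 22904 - 57412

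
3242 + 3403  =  6645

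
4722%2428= 2294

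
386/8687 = 386/8687 = 0.04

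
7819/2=3909 + 1/2= 3909.50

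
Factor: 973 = 7^1*139^1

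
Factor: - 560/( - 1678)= 280/839 = 2^3*5^1*7^1*839^( - 1)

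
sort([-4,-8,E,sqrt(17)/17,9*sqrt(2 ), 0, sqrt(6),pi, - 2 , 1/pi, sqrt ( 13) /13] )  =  [ - 8, - 4,- 2,0 , sqrt( 17 ) /17,sqrt(13)/13,1/pi, sqrt( 6), E,pi,9*sqrt( 2 )]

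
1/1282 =1/1282=0.00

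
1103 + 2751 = 3854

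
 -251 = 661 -912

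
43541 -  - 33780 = 77321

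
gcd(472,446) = 2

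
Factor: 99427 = 19^1 * 5233^1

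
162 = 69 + 93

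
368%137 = 94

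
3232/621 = 3232/621 = 5.20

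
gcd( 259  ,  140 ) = 7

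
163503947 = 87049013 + 76454934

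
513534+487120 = 1000654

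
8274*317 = 2622858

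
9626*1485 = 14294610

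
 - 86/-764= 43/382  =  0.11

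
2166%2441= 2166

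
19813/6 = 19813/6 = 3302.17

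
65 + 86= 151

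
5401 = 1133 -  - 4268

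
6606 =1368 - - 5238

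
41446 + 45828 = 87274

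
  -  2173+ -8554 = -10727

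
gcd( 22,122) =2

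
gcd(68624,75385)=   1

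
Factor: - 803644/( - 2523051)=2^2 * 3^( - 2)*31^1*6481^1*280339^( - 1)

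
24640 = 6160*4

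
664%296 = 72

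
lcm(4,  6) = 12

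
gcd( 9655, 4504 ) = 1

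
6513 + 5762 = 12275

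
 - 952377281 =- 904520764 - 47856517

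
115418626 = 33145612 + 82273014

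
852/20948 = 213/5237= 0.04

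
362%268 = 94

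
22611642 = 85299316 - 62687674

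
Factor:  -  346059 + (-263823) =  - 609882  =  - 2^1*3^1 * 7^1*13^1 *1117^1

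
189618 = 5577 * 34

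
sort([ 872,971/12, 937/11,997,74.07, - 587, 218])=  [-587, 74.07, 971/12,937/11,218, 872, 997 ] 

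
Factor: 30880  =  2^5 * 5^1*193^1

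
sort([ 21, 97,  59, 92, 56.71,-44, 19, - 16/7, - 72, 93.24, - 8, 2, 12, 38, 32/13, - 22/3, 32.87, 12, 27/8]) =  [ -72, - 44, - 8 ,-22/3, - 16/7,2, 32/13, 27/8, 12,12,  19,21, 32.87, 38,56.71,59,92,  93.24 , 97]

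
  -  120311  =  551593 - 671904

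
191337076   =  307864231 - 116527155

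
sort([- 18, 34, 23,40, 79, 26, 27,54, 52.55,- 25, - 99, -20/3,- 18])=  [-99, - 25, - 18,-18, - 20/3,23, 26,27,34,  40, 52.55, 54,  79] 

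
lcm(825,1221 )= 30525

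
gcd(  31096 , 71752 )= 8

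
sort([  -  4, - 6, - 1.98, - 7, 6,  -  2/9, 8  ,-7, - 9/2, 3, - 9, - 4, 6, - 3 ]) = [ - 9, - 7, - 7 , - 6, - 9/2, - 4, - 4,-3,- 1.98, - 2/9, 3, 6,6, 8] 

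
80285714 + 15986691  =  96272405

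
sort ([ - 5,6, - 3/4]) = [ - 5,  -  3/4,  6 ]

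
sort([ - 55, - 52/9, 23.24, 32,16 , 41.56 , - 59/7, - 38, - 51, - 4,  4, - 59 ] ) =[ - 59, - 55 , - 51 , - 38, - 59/7,-52/9, - 4,4,16,23.24, 32, 41.56]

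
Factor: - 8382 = -2^1*3^1*11^1*127^1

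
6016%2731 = 554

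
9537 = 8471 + 1066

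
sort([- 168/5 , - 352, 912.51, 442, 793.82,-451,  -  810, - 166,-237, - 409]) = [-810, - 451, - 409,-352,-237, - 166,-168/5, 442,793.82,912.51 ] 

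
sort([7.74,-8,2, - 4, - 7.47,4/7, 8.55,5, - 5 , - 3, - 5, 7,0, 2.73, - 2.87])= [  -  8,-7.47, - 5,-5, -4 , - 3, - 2.87 , 0,4/7,2,2.73,5, 7, 7.74, 8.55 ]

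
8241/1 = 8241 = 8241.00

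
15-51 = - 36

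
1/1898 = 1/1898 = 0.00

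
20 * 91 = 1820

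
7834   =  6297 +1537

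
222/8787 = 74/2929 = 0.03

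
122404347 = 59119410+63284937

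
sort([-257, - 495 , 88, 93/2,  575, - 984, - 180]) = [ -984, - 495  , - 257, - 180,93/2,88,575] 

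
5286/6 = 881 = 881.00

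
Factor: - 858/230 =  - 429/115=- 3^1*5^( - 1 )*11^1*13^1*23^( - 1) 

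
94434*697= 65820498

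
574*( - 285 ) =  - 163590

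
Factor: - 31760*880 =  - 2^8*5^2*11^1*397^1 = - 27948800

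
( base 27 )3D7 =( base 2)100111110001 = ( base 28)36P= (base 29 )30m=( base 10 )2545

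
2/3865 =2/3865 = 0.00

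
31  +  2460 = 2491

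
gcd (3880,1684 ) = 4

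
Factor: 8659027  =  13^1*666079^1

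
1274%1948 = 1274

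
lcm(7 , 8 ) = 56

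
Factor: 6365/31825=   5^( - 1) = 1/5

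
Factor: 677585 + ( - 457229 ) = 220356 = 2^2 * 3^2 * 6121^1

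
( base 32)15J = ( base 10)1203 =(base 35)YD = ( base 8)2263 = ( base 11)9A4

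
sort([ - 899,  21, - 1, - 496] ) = [ - 899, -496, - 1,21]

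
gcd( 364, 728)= 364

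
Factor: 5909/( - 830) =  - 2^ (  -  1 )*5^(  -  1)*19^1*83^(-1)*311^1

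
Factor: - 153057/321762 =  - 313/658 = - 2^( - 1 )*7^( - 1 )*47^(  -  1 )*313^1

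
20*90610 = 1812200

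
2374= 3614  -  1240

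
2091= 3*697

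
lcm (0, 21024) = 0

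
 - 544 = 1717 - 2261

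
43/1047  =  43/1047= 0.04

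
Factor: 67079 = 67079^1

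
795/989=795/989 =0.80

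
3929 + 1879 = 5808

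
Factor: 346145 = 5^1*107^1*647^1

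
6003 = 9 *667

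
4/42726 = 2/21363 = 0.00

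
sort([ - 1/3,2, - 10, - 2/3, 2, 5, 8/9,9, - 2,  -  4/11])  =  [  -  10, - 2  , - 2/3, - 4/11, - 1/3,8/9, 2, 2,5,9]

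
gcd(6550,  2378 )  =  2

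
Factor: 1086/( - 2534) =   -  3/7 = - 3^1*7^( - 1)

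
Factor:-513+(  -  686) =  - 1199 = - 11^1*109^1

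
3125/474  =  6 + 281/474 = 6.59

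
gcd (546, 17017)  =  91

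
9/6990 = 3/2330 = 0.00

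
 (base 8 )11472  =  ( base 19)DC1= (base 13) 2318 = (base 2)1001100111010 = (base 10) 4922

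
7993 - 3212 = 4781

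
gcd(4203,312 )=3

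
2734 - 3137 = -403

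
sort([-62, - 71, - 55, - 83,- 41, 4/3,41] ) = [-83,-71,-62,-55, -41,4/3, 41 ]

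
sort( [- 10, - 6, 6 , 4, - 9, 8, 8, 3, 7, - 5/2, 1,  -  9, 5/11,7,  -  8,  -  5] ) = [ - 10, - 9, - 9, - 8 , - 6 , - 5, - 5/2, 5/11, 1, 3,4, 6, 7,7,8, 8]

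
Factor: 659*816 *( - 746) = -2^5*3^1*17^1*373^1*659^1= - 401157024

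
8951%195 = 176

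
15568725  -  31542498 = -15973773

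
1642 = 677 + 965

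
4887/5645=4887/5645 = 0.87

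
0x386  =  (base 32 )S6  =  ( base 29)123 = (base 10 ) 902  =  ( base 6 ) 4102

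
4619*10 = 46190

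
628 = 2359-1731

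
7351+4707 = 12058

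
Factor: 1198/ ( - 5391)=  - 2^1*3^( - 2) = - 2/9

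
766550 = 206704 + 559846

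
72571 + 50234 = 122805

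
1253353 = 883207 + 370146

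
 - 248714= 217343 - 466057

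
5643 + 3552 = 9195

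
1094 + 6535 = 7629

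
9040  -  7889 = 1151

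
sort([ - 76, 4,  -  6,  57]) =[ - 76,-6,4, 57 ]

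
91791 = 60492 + 31299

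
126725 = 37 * 3425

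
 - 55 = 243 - 298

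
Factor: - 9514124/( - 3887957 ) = 2^2 * 61^(  -  1) * 83^1 * 28657^1 * 63737^( - 1)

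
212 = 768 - 556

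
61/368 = 61/368= 0.17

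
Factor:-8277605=-5^1 * 7^1*236503^1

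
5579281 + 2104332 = 7683613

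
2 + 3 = 5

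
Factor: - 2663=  - 2663^1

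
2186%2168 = 18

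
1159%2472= 1159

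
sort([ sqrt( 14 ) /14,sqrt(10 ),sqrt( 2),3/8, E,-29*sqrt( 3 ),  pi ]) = [-29 * sqrt( 3),sqrt(14 ) /14, 3/8,  sqrt( 2 ), E,  pi,sqrt ( 10)] 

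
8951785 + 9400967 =18352752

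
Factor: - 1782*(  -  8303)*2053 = 2^1*3^4*11^1 * 19^2* 23^1*2053^1 = 30376077138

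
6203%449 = 366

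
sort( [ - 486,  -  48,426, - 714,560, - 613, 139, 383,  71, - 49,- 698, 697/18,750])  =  [ - 714,  -  698, - 613, - 486,-49, - 48,697/18,71,139, 383,426,560,750]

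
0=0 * 44699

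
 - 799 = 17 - 816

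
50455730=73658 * 685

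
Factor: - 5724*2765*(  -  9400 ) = 148772484000  =  2^5*3^3 * 5^3 * 7^1*47^1 * 53^1*79^1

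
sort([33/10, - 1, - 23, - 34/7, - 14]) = [-23,  -  14, - 34/7, - 1 , 33/10 ]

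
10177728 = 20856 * 488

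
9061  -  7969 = 1092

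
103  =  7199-7096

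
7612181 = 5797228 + 1814953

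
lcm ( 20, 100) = 100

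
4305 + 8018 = 12323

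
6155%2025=80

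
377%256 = 121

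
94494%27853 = 10935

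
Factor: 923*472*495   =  2^3  *3^2*5^1*11^1* 13^1*59^1*71^1 = 215649720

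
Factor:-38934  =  -2^1*3^3*7^1*103^1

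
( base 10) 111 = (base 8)157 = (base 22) 51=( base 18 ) 63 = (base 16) 6F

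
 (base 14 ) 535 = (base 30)147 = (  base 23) 1lf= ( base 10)1027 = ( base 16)403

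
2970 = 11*270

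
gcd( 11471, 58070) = 1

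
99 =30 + 69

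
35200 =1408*25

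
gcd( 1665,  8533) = 1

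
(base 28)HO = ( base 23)LH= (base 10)500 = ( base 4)13310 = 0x1f4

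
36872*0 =0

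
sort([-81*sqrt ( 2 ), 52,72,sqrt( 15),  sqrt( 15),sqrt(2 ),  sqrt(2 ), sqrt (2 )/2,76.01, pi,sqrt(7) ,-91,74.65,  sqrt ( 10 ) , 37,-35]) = [-81*sqrt( 2),- 91,- 35,sqrt( 2 )/2,sqrt ( 2),sqrt( 2),sqrt (7), pi, sqrt(10 ),sqrt (15),sqrt( 15),  37, 52, 72,74.65, 76.01] 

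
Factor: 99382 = 2^1* 17^1 * 37^1  *79^1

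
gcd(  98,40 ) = 2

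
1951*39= 76089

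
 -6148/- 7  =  6148/7 = 878.29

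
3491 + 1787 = 5278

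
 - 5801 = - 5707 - 94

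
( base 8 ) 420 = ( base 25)AM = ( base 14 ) 156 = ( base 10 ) 272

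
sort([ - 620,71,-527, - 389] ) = [  -  620,-527,-389,71]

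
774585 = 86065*9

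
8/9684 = 2/2421 = 0.00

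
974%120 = 14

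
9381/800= 9381/800=11.73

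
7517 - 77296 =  - 69779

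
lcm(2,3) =6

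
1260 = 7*180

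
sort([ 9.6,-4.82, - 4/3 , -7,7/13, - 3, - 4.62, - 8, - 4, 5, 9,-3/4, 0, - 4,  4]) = [ - 8, - 7, - 4.82, - 4.62, - 4, - 4, - 3, - 4/3, - 3/4, 0,  7/13, 4, 5, 9, 9.6 ]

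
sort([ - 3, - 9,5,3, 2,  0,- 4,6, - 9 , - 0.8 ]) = [ - 9, - 9, - 4,-3,- 0.8,0, 2,3,5, 6] 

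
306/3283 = 306/3283 = 0.09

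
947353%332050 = 283253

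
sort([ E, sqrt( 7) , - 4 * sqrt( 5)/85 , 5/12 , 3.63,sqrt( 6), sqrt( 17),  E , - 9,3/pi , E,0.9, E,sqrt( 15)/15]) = [ - 9, - 4*sqrt(5) /85,sqrt( 15) /15, 5/12 , 0.9, 3/pi, sqrt( 6),  sqrt( 7 ),E, E , E,  E, 3.63,  sqrt(17) ] 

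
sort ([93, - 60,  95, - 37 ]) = [ - 60, - 37, 93,  95] 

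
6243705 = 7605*821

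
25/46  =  25/46  =  0.54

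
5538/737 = 7 + 379/737=7.51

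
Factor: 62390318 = 2^1 * 31195159^1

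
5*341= 1705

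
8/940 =2/235 = 0.01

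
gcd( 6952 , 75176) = 8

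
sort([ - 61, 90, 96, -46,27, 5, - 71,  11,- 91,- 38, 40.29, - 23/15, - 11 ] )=[ - 91, - 71,-61, - 46, - 38, - 11, - 23/15,5,11, 27 , 40.29, 90,96]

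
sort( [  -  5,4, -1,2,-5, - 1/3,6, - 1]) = [ - 5, - 5, - 1,- 1, - 1/3 , 2,4,  6]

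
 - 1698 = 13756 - 15454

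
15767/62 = 254 + 19/62=254.31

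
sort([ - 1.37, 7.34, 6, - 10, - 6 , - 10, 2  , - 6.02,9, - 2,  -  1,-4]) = [ - 10,-10,-6.02 , -6,-4,  -  2, - 1.37, - 1,2, 6, 7.34, 9]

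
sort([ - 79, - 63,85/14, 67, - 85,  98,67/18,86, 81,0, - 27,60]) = [ - 85, - 79, - 63, - 27,0,67/18,85/14,60,67, 81,86,98 ] 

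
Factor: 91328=2^6*1427^1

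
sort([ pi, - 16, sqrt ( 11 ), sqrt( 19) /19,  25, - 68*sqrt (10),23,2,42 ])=[ - 68 * sqrt(10),-16,sqrt (19)/19,2, pi,  sqrt( 11 ), 23,25,42 ]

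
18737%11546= 7191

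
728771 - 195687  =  533084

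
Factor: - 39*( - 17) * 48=2^4*3^2*13^1*17^1 = 31824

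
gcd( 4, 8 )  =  4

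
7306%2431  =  13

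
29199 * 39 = 1138761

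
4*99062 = 396248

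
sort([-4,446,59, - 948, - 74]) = [-948, - 74, - 4 , 59, 446 ]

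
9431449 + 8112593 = 17544042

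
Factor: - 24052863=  - 3^1*2377^1*3373^1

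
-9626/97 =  - 100 + 74/97= - 99.24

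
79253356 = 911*86996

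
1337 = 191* 7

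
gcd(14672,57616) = 16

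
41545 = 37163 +4382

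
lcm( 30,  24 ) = 120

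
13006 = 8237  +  4769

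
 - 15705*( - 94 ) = 1476270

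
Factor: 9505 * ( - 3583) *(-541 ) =5^1* 541^1*1901^1*3583^1 = 18424520515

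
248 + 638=886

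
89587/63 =1422 + 1/63 = 1422.02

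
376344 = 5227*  72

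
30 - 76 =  - 46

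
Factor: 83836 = 2^2 * 20959^1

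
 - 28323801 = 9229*( - 3069)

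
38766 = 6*6461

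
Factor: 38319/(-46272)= -2^( - 6)*53^1= -  53/64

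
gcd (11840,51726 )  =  74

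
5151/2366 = 2 + 419/2366 = 2.18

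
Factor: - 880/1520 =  - 11^1 * 19^( - 1) = - 11/19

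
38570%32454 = 6116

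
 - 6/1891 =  - 6/1891  =  - 0.00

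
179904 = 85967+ 93937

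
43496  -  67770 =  - 24274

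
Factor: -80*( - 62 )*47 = 2^5*5^1*31^1*47^1 = 233120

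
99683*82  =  8174006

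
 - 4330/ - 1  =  4330 + 0/1 = 4330.00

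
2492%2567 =2492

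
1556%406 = 338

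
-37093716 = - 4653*7972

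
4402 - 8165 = - 3763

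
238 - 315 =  - 77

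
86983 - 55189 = 31794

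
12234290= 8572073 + 3662217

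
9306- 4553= 4753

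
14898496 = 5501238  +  9397258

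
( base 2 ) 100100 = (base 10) 36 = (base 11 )33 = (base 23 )1D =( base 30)16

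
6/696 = 1/116 = 0.01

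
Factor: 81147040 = 2^5*  5^1*13^2*3001^1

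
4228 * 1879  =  7944412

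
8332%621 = 259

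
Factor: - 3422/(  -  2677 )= 2^1*29^1*59^1  *2677^ ( - 1)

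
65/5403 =65/5403 = 0.01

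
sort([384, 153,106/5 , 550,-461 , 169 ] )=[ - 461,106/5, 153,  169,384 , 550 ]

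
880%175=5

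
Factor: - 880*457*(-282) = 113409120 = 2^5*3^1*5^1*11^1*47^1*457^1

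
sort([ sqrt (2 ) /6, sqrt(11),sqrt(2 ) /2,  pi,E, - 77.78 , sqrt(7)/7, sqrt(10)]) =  [ - 77.78,sqrt(2)/6,sqrt(7)/7,sqrt(2) /2, E,pi,  sqrt( 10),sqrt(11)] 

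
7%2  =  1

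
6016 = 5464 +552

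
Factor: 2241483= 3^1*747161^1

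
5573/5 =5573/5 = 1114.60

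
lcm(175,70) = 350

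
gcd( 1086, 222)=6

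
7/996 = 7/996 = 0.01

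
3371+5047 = 8418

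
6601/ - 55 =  -6601/55 = -120.02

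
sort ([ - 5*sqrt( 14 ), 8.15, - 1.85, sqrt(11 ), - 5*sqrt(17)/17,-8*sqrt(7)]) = [ - 8*sqrt( 7),-5 *sqrt(14), - 1.85, - 5*sqrt(17 ) /17 , sqrt (11), 8.15 ] 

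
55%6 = 1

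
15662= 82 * 191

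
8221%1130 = 311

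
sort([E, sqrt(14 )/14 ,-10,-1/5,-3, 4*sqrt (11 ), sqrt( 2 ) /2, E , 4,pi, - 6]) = [-10,- 6, - 3,-1/5,sqrt( 14)/14,  sqrt ( 2) /2, E, E, pi, 4, 4*sqrt(11)]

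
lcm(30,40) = 120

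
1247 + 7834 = 9081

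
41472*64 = 2654208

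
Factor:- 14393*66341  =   - 954846013= - 11^1 *37^2*163^1* 389^1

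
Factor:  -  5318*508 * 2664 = -2^6 *3^2*37^1 * 127^1 * 2659^1 = - 7196913216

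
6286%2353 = 1580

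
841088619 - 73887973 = 767200646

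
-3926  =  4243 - 8169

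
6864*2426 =16652064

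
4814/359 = 4814/359 =13.41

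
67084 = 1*67084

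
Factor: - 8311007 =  - 31^1*127^1 * 2111^1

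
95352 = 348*274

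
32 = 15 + 17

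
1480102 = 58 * 25519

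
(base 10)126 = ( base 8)176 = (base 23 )5b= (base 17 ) 77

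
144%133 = 11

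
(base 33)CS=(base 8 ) 650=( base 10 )424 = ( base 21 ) K4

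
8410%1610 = 360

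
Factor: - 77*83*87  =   - 3^1*7^1 * 11^1*  29^1*83^1 = - 556017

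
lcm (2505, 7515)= 7515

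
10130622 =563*17994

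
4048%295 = 213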